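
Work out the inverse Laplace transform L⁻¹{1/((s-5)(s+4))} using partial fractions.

Decompose: A/(s-5) + B/(s+4). A = 1/9, B = -1/9. f(t) = (e^(5t) - e^(-4t))/9

Final answer: (e^(5t) - e^(-4t))/9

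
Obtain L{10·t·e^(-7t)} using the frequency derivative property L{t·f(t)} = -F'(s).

L{e^(-7t)} = 1/(s+7). By frequency derivative: L{t·e^(-7t)} = -d/ds[1/(s+7)] = -(-1)/(s+7)² = 1/(s+7)². Then L{10·t·e^(-7t)} = 10·1/(s+7)² = 10/(s+7)²

Final answer: 10/(s+7)²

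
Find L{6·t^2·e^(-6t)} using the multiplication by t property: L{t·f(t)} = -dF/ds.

Using L{t^n·e^(at)} = n!/(s-a)^(n+1), L{t^2·e^(-6t)} = 2/(s+6)^3, so L{6·t^2·e^(-6t)} = 6·2/(s+6)^3 = 12/(s+6)^3

Final answer: 12/(s+6)^3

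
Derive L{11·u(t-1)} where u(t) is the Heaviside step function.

L{u(t-a)} = e^(-as)/s. Here a=1, so L{u(t-1)} = e^(-s)/s, and L{11·u(t-1)} = 11·e^(-s)/s

Final answer: 11·e^(-s)/s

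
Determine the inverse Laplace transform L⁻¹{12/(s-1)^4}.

L⁻¹{n!/(s-a)^(n+1)} = t^n·e^(at) with n=3, a=1. So L⁻¹{6/(s-1)^4} = t^3·e^t, and L⁻¹{12/(s-1)^4} = (12/6)·t^3·e^t = 2·t^3·e^t

Final answer: 2·t^3·e^t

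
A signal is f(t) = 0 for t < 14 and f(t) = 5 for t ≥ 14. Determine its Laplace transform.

f(t) = 5·u(t-14). L{u(t-14)} = e^(-14s)/s, so L{f(t)} = 5·e^(-14s)/s

Final answer: 5·e^(-14s)/s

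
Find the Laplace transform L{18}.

L{18} = 18 · L{1} = 18/s

Final answer: 18/s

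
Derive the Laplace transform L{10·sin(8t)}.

L{sin(ωt)} = ω/(s² + ω²), so L{sin(8t)} = 8/(s² + 64). Then L{10·sin(8t)} = 10·8/(s² + 64) = 80/(s² + 64)

Final answer: 80/(s² + 64)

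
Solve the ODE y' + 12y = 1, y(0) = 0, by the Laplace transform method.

sY + 12Y = 1/s. Y = 1/(s(s+12)). Partial fractions: Y = 1/12/s - 1/12/(s+12)

Final answer: y(t) = 1/12(1 - e^(-12t))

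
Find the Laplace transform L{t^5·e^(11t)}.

L{t^n·e^(at)} = n!/(s-a)^(n+1), so L{t^5·e^(11t)} = 120/(s-11)^6

Final answer: 120/(s-11)^6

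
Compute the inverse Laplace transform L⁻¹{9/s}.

L⁻¹{c/s} = c, so L⁻¹{9/s} = 9

Final answer: 9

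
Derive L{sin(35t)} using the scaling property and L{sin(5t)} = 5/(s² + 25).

Using L{f(at)} = (1/a)F(s/a) with a=7: L{sin(35t)} = (1/7) · 5/((s/7)² + 25) = (1/7) · 5·49/(s² + 1225) = 35/(s² + 1225)

Final answer: 35/(s² + 1225)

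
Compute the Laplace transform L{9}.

L{9} = 9 · L{1} = 9/s

Final answer: 9/s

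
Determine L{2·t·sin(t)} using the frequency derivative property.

L{sin(t)} = 1/(s² + 1). By L{t·f(t)} = -F'(s): -d/ds[1/(s² + 1)] = -(1)·(-2s)/(s² + 1)² = 2s/(s² + 1)². Then L{2·t·sin(t)} = 2·2s/(s² + 1)² = 4s/(s² + 1)²

Final answer: 4s/(s² + 1)²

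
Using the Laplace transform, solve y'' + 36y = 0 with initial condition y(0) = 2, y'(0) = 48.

L{y''} + 36L{y} = 0. s²Y - 2s - 48 + 36Y = 0. Y(s² + 36) = 2s + 48. Y = (2s + 48)/(s² + 36). Inverting: y(t) = 2cos(6t) + 8sin(6t)

Final answer: y(t) = 2cos(6t) + 8sin(6t)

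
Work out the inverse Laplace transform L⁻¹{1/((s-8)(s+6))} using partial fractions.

Decompose: A/(s-8) + B/(s+6). A = 1/14, B = -1/14. f(t) = (e^(8t) - e^(-6t))/14

Final answer: (e^(8t) - e^(-6t))/14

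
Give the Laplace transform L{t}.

L{t^n} = n!/s^(n+1), so L{t} = 1/s^2

Final answer: 1/s^2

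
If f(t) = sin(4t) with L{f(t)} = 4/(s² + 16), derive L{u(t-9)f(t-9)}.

Time shift theorem: L{u(t-a)f(t-a)} = e^(-as)F(s). Here a=9, F(s) = 4/(s² + 16), so L{u(t-9)f(t-9)} = e^(-9s)·4/(s² + 16)

Final answer: e^(-9s)·4/(s² + 16)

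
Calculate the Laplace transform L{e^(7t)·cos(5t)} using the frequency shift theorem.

Frequency shift: L{e^(at)f(t)} = F(s-a). L{e^(7t)·cos(5t)} = (s-7)/((s-7)² + 25)

Final answer: (s-7)/((s-7)² + 25)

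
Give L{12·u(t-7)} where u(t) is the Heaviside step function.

L{u(t-a)} = e^(-as)/s. Here a=7, so L{u(t-7)} = e^(-7s)/s, and L{12·u(t-7)} = 12·e^(-7s)/s

Final answer: 12·e^(-7s)/s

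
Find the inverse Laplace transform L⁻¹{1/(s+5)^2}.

L⁻¹{n!/(s-a)^(n+1)} = t^n·e^(at), so L⁻¹{1/(s+5)^2} = t·e^(-5t)

Final answer: t·e^(-5t)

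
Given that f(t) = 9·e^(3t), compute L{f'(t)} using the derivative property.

f(0) = 9, F(s) = 9/(s-3). L{f'(t)} = s·F(s) - f(0) = 9s/(s-3) - 9 = (9s - 9(s-3))/(s-3) = 27/(s-3)

Final answer: 27/(s-3)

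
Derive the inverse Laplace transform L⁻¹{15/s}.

L⁻¹{c/s} = c, so L⁻¹{15/s} = 15

Final answer: 15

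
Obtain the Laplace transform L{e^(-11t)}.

L{e^(at)} = 1/(s-a), so L{e^(-11t)} = 1/(s+11)

Final answer: 1/(s+11)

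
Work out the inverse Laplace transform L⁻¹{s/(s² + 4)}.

L⁻¹{s/(s² + 4)} = cos(2t)

Final answer: cos(2t)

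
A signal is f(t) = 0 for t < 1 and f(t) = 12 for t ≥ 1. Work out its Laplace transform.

f(t) = 12·u(t-1). L{u(t-1)} = e^(-s)/s, so L{f(t)} = 12·e^(-s)/s

Final answer: 12·e^(-s)/s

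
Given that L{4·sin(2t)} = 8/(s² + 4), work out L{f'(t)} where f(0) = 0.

L{f'(t)} = s·F(s) - f(0) = s·8/(s² + 4) - 0 = 8s/(s² + 4)

Final answer: 8s/(s² + 4)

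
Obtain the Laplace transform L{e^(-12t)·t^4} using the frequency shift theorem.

L{e^(at)·t^n} = n!/(s-a)^(n+1), so L{e^(-12t)·t^4} = 24/(s+12)^5

Final answer: 24/(s+12)^5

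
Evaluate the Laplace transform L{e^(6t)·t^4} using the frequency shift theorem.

L{e^(at)·t^n} = n!/(s-a)^(n+1), so L{e^(6t)·t^4} = 24/(s-6)^5

Final answer: 24/(s-6)^5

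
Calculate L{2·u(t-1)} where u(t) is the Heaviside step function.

L{u(t-a)} = e^(-as)/s. Here a=1, so L{u(t-1)} = e^(-s)/s, and L{2·u(t-1)} = 2·e^(-s)/s

Final answer: 2·e^(-s)/s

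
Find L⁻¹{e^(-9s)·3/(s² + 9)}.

L⁻¹{3/(s² + 9)} = sin(3t). By the time shift theorem, L⁻¹{e^(-as)F(s)} = u(t-a)f(t-a) with a=9, so L⁻¹{e^(-9s)·3/(s² + 9)} = u(t-9)·sin(3(t-9))

Final answer: u(t-9)·sin(3(t-9))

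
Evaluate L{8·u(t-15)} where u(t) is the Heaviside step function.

L{u(t-a)} = e^(-as)/s. Here a=15, so L{u(t-15)} = e^(-15s)/s, and L{8·u(t-15)} = 8·e^(-15s)/s

Final answer: 8·e^(-15s)/s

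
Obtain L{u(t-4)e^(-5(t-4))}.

u(t-a)f(t-a) with f(t)=e^(-5t). L{e^(-5t)} = 1/(s+5). By time shift: e^(-4s)/(s+5)

Final answer: e^(-4s)/(s+5)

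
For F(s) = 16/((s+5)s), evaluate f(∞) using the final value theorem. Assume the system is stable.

f(∞) = lim_{s→0} sF(s) = lim_{s→0} 16/(s+5) = 16/5

Final answer: 16/5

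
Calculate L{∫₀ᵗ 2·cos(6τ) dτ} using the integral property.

L{∫₀ᵗ f(τ)dτ} = F(s)/s with F(s) = 2s/(s² + 36), so the result is (2s/(s² + 36))/s = 2/(s² + 36)

Final answer: 2/(s² + 36)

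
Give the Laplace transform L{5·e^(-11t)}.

L{e^(at)} = 1/(s-a), so L{e^(-11t)} = 1/(s+11). Then L{5·e^(-11t)} = 5/(s+11)

Final answer: 5/(s+11)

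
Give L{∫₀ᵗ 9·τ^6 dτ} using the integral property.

L{∫₀ᵗ f(τ)dτ} = F(s)/s with f(t) = 9t^6. F(s) = 6480/s^7, so L{∫₀ᵗ 9·τ^6 dτ} = (6480/s^7)/s = 6480/s^8. (Check: ∫₀ᵗ 9·τ^6 dτ = 9t^7/7.)

Final answer: 6480/s^8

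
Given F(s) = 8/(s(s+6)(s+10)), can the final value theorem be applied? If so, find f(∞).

Poles of sF(s) = 8/((s+6)(s+10)) are at s = -6 and s = -10, both in the left half-plane. Theorem applies. f(∞) = lim_{s→0} sF(s) = 8/(6·10) = 2/15

Final answer: 2/15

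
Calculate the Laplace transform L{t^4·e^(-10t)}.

L{t^n·e^(at)} = n!/(s-a)^(n+1), so L{t^4·e^(-10t)} = 24/(s+10)^5

Final answer: 24/(s+10)^5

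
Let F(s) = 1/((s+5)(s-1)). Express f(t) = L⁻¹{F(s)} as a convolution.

1/((s+5)(s-1)) = (1/(s+5))·(1/(s-1)) = L{e^(-5t)}·L{e^t}. So f(t) = e^(-5t)*e^t = ∫₀ᵗ e^(-5τ)·e^(t-τ) dτ

Final answer: ∫₀ᵗ e^(-5τ)·e^(t-τ) dτ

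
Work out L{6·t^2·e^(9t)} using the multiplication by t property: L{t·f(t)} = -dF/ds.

Using L{t^n·e^(at)} = n!/(s-a)^(n+1), L{t^2·e^(9t)} = 2/(s-9)^3, so L{6·t^2·e^(9t)} = 6·2/(s-9)^3 = 12/(s-9)^3

Final answer: 12/(s-9)^3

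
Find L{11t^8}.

L{t^n} = n!/s^(n+1). So L{11t^8} = 11·8!/s^9 = 443520/s^9

Final answer: 443520/s^9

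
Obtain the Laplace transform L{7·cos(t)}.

L{cos(ωt)} = s/(s² + ω²), so L{cos(t)} = s/(s² + 1). Then L{7·cos(t)} = 7·s/(s² + 1) = 7s/(s² + 1)

Final answer: 7s/(s² + 1)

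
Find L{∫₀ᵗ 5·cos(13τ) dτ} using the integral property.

L{∫₀ᵗ f(τ)dτ} = F(s)/s with F(s) = 5s/(s² + 169), so the result is (5s/(s² + 169))/s = 5/(s² + 169)

Final answer: 5/(s² + 169)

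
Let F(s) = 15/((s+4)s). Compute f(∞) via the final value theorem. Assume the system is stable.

f(∞) = lim_{s→0} sF(s) = lim_{s→0} 15/(s+4) = 15/4

Final answer: 15/4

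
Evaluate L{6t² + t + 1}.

L{6t² + t + 1} = 6·2/s³ + 1/s² + 1/s = 12/s³ + 1/s² + 1/s

Final answer: 12/s³ + 1/s² + 1/s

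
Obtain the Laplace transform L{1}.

L{1} = 1 · L{1} = 1/s

Final answer: 1/s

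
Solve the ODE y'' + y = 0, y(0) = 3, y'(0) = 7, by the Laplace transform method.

L{y''} + 1L{y} = 0. s²Y - 3s - 7 + Y = 0. Y(s² + 1) = 3s + 7. Y = (3s + 7)/(s² + 1). Inverting: y(t) = 3cos(t) + 7sin(t)

Final answer: y(t) = 3cos(t) + 7sin(t)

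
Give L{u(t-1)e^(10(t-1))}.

u(t-a)f(t-a) with f(t)=e^(10t). L{e^(10t)} = 1/(s-10). By time shift: e^(-s)/(s-10)

Final answer: e^(-s)/(s-10)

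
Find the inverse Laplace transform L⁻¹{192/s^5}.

L⁻¹{n!/s^(n+1)} = t^n with n=4. So L⁻¹{24/s^5} = t^4, and L⁻¹{192/s^5} = (192/24)·t^4 = 8·t^4

Final answer: 8·t^4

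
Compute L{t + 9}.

L{t + 9} = L{t} + 9·L{1} = 1/s² + 9/s

Final answer: 1/s² + 9/s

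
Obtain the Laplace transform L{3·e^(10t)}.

L{e^(at)} = 1/(s-a), so L{e^(10t)} = 1/(s-10). Then L{3·e^(10t)} = 3/(s-10)

Final answer: 3/(s-10)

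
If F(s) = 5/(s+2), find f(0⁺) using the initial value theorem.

f(0⁺) = lim_{s→∞} s·5/(s+2) = lim_{s→∞} 5s/(s+2) = 5

Final answer: 5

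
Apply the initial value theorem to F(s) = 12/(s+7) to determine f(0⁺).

f(0⁺) = lim_{s→∞} s·12/(s+7) = lim_{s→∞} 12s/(s+7) = 12

Final answer: 12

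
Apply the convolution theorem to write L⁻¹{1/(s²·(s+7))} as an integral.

1/(s²·(s+7)) = (1/s^2)·(1/(s+7)) = L{t}·L{e^(-7t)}. So f(t) = t*e^(-7t) = ∫₀ᵗ τ·e^(-7(t-τ)) dτ

Final answer: ∫₀ᵗ τ·e^(-7(t-τ)) dτ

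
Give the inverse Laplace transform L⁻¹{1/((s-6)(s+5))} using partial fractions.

Decompose: A/(s-6) + B/(s+5). A = 1/11, B = -1/11. f(t) = (e^(6t) - e^(-5t))/11

Final answer: (e^(6t) - e^(-5t))/11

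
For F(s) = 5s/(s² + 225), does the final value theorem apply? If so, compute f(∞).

The final value theorem requires all poles of sF(s) in the left half-plane. sF(s) = 5s²/(s² + 225) has poles at s = ±15i (imaginary axis). Theorem does NOT apply (oscillatory system).

Final answer: Not applicable (oscillatory)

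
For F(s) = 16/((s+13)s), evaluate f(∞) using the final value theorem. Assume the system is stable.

f(∞) = lim_{s→0} sF(s) = lim_{s→0} 16/(s+13) = 16/13

Final answer: 16/13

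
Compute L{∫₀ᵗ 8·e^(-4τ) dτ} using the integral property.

L{∫₀ᵗ f(τ)dτ} = F(s)/s with F(s) = 8/(s+4), so L{∫₀ᵗ 8·e^(-4τ) dτ} = 8/(s(s+4))

Final answer: 8/(s(s+4))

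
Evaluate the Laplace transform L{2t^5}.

L{2t^5} = 2 · L{t^5} = 2 · 120/s^6 = 240/s^6

Final answer: 240/s^6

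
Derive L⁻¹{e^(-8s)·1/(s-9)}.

L⁻¹{1/(s-9)} = e^(9t). By the time shift theorem, L⁻¹{e^(-as)F(s)} = u(t-a)f(t-a) with a=8, so L⁻¹{e^(-8s)·1/(s-9)} = u(t-8)·e^(9(t-8))

Final answer: u(t-8)·e^(9(t-8))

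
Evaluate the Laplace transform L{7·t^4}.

L{t^n} = n!/s^(n+1), so L{t^4} = 24/s^5. Then L{7·t^4} = 7·24/s^5 = 168/s^5

Final answer: 168/s^5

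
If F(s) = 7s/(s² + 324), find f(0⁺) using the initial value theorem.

f(0⁺) = lim_{s→∞} s·7s/(s² + 324) = lim_{s→∞} 7s²/(s² + 324) = 7

Final answer: 7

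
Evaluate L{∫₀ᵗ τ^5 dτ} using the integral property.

L{∫₀ᵗ f(τ)dτ} = F(s)/s with f(t) = t^5. F(s) = 120/s^6, so L{∫₀ᵗ τ^5 dτ} = (120/s^6)/s = 120/s^7. (Check: ∫₀ᵗ τ^5 dτ = t^6/6.)

Final answer: 120/s^7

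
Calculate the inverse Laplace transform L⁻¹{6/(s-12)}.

L⁻¹{1/(s-a)} = e^(at), so L⁻¹{1/(s-12)} = e^(12t), and L⁻¹{6/(s-12)} = 6·e^(12t)

Final answer: 6·e^(12t)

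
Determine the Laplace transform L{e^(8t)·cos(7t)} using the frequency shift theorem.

Frequency shift: L{e^(at)f(t)} = F(s-a). L{e^(8t)·cos(7t)} = (s-8)/((s-8)² + 49)

Final answer: (s-8)/((s-8)² + 49)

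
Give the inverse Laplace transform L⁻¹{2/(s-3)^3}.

L⁻¹{n!/(s-a)^(n+1)} = t^n·e^(at), so L⁻¹{2/(s-3)^3} = t^2·e^(3t)

Final answer: t^2·e^(3t)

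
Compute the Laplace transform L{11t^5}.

L{11t^5} = 11 · L{t^5} = 11 · 120/s^6 = 1320/s^6

Final answer: 1320/s^6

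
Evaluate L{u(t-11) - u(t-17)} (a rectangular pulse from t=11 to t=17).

L{u(t-a)} = e^(-as)/s. L{u(t-11) - u(t-17)} = (e^(-11s) - e^(-17s))/s

Final answer: (e^(-11s) - e^(-17s))/s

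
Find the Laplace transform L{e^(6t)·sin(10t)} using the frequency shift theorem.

Frequency shift: L{e^(at)f(t)} = F(s-a). L{e^(6t)·sin(10t)} = 10/((s-6)² + 100)

Final answer: 10/((s-6)² + 100)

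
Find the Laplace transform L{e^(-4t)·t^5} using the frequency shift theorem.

L{e^(at)·t^n} = n!/(s-a)^(n+1), so L{e^(-4t)·t^5} = 120/(s+4)^6

Final answer: 120/(s+4)^6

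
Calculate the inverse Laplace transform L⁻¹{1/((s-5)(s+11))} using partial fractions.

Decompose: A/(s-5) + B/(s+11). A = 1/16, B = -1/16. f(t) = (e^(5t) - e^(-11t))/16

Final answer: (e^(5t) - e^(-11t))/16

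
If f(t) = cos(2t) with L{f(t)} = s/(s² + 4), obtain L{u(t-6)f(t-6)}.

Time shift theorem: L{u(t-a)f(t-a)} = e^(-as)F(s). Here a=6, F(s) = s/(s² + 4), so L{u(t-6)f(t-6)} = e^(-6s)·s/(s² + 4)

Final answer: e^(-6s)·s/(s² + 4)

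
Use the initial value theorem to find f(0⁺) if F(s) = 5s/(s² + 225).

f(0⁺) = lim_{s→∞} s·5s/(s² + 225) = lim_{s→∞} 5s²/(s² + 225) = 5

Final answer: 5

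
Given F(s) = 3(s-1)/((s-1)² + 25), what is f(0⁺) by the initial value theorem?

f(0⁺) = lim_{s→∞} sF(s) = lim_{s→∞} 3s(s-1)/((s-1)² + 25) = 3

Final answer: 3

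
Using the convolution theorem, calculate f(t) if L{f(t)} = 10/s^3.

10/s^3 = (10/s)·(1/s^2) = L{10}·L{t}. By convolution, f(t) = 10*t = ∫₀ᵗ 10·τ dτ = 10·t²/2

Final answer: 10·t²/2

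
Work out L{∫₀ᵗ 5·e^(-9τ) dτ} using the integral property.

L{∫₀ᵗ f(τ)dτ} = F(s)/s with F(s) = 5/(s+9), so L{∫₀ᵗ 5·e^(-9τ) dτ} = 5/(s(s+9))

Final answer: 5/(s(s+9))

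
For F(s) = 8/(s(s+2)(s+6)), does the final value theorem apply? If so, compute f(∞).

Poles of sF(s) = 8/((s+2)(s+6)) are at s = -2 and s = -6, both in the left half-plane. Theorem applies. f(∞) = lim_{s→0} sF(s) = 8/(2·6) = 2/3

Final answer: 2/3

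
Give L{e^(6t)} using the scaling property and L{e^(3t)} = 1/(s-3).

Using L{f(at)} = (1/a)F(s/a) with a=2 and f(t) = e^(3t): L{e^(6t)} = (1/2) · 1/((s/2)-3) = (1/2) · 2/(s-6) = 1/(s-6)

Final answer: 1/(s-6)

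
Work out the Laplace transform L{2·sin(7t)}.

L{sin(ωt)} = ω/(s² + ω²), so L{sin(7t)} = 7/(s² + 49). Then L{2·sin(7t)} = 2·7/(s² + 49) = 14/(s² + 49)

Final answer: 14/(s² + 49)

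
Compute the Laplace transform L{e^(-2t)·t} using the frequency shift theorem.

L{e^(at)·t^n} = n!/(s-a)^(n+1), so L{e^(-2t)·t} = 1/(s+2)^2

Final answer: 1/(s+2)^2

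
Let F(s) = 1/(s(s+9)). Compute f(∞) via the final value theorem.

f(∞) = lim_{s→0} s·1/(s(s+9)) = lim_{s→0} 1/(s+9) = 1/9 = 1/9

Final answer: 1/9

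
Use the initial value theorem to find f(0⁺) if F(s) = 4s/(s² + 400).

f(0⁺) = lim_{s→∞} s·4s/(s² + 400) = lim_{s→∞} 4s²/(s² + 400) = 4

Final answer: 4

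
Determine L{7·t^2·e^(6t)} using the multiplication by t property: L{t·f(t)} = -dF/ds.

Using L{t^n·e^(at)} = n!/(s-a)^(n+1), L{t^2·e^(6t)} = 2/(s-6)^3, so L{7·t^2·e^(6t)} = 7·2/(s-6)^3 = 14/(s-6)^3

Final answer: 14/(s-6)^3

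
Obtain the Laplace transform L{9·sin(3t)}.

L{sin(ωt)} = ω/(s² + ω²), so L{sin(3t)} = 3/(s² + 9). Then L{9·sin(3t)} = 9·3/(s² + 9) = 27/(s² + 9)

Final answer: 27/(s² + 9)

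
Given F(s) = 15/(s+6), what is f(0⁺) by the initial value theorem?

f(0⁺) = lim_{s→∞} s·15/(s+6) = lim_{s→∞} 15s/(s+6) = 15

Final answer: 15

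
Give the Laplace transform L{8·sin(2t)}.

L{sin(ωt)} = ω/(s² + ω²), so L{sin(2t)} = 2/(s² + 4). Then L{8·sin(2t)} = 8·2/(s² + 4) = 16/(s² + 4)

Final answer: 16/(s² + 4)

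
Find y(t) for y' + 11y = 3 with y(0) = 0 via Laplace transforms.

sY + 11Y = 3/s. Y = 3/(s(s+11)). Partial fractions: Y = 3/11/s - 3/11/(s+11)

Final answer: y(t) = 3/11(1 - e^(-11t))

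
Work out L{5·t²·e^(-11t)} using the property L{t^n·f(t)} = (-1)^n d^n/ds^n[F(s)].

L{e^(-11t)} = 1/(s+11). d/ds[1/(s+11)] = -1/(s+11)². d²/ds²[1/(s+11)] = 2/(s+11)³. So L{t²·e^(-11t)} = (-1)² · 2/(s+11)³ = 2/(s+11)³. Then L{5·t²·e^(-11t)} = 5·2/(s+11)³ = 10/(s+11)³

Final answer: 10/(s+11)³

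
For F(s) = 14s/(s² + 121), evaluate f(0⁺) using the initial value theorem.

f(0⁺) = lim_{s→∞} s·14s/(s² + 121) = lim_{s→∞} 14s²/(s² + 121) = 14

Final answer: 14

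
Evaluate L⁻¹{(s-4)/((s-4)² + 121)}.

Using frequency shift: L⁻¹{(s-a)/((s-a)² + b²)} = e^(at)cos(bt). Here a=4, b=11

Final answer: e^(4t)·cos(11t)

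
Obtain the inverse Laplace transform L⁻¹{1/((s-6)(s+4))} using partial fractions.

Decompose: A/(s-6) + B/(s+4). A = 1/10, B = -1/10. f(t) = (e^(6t) - e^(-4t))/10

Final answer: (e^(6t) - e^(-4t))/10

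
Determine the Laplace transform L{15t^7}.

L{15t^7} = 15 · L{t^7} = 15 · 5040/s^8 = 75600/s^8

Final answer: 75600/s^8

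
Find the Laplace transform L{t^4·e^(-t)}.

L{t^n·e^(at)} = n!/(s-a)^(n+1), so L{t^4·e^(-t)} = 24/(s+1)^5

Final answer: 24/(s+1)^5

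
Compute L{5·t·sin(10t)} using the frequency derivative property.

L{sin(10t)} = 10/(s² + 100). By L{t·f(t)} = -F'(s): -d/ds[10/(s² + 100)] = -(10)·(-2s)/(s² + 100)² = 20s/(s² + 100)². Then L{5·t·sin(10t)} = 5·20s/(s² + 100)² = 100s/(s² + 100)²

Final answer: 100s/(s² + 100)²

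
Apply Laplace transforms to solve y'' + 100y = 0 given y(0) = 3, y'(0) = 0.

L{y''} + 100L{y} = 0. s²Y - 3s - 0 + 100Y = 0. Y(s² + 100) = 3s. Y = (3s)/(s² + 100). Inverting: y(t) = 3cos(10t)

Final answer: y(t) = 3cos(10t)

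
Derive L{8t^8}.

L{t^n} = n!/s^(n+1). So L{8t^8} = 8·8!/s^9 = 322560/s^9

Final answer: 322560/s^9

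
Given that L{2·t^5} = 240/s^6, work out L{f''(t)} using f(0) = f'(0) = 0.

L{f''(t)} = s²F(s) - sf(0) - f'(0) = s²·240/s^6 - 0 - 0 = 240/s^4

Final answer: 240/s^4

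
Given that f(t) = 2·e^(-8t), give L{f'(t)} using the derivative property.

f(0) = 2, F(s) = 2/(s+8). L{f'(t)} = s·F(s) - f(0) = 2s/(s+8) - 2 = (2s - 2(s+8))/(s+8) = -16/(s+8)

Final answer: -16/(s+8)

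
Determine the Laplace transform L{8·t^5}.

L{t^n} = n!/s^(n+1), so L{t^5} = 120/s^6. Then L{8·t^5} = 8·120/s^6 = 960/s^6

Final answer: 960/s^6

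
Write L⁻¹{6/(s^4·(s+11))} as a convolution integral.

6/(s^4·(s+11)) = (6/s^4)·(1/(s+11)) = L{t^3}·L{e^(-11t)}. So f(t) = t^3*e^(-11t) = ∫₀ᵗ τ^3·e^(-11(t-τ)) dτ

Final answer: ∫₀ᵗ τ^3·e^(-11(t-τ)) dτ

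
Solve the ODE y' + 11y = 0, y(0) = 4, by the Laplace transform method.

L{y'} + 11L{y} = 0. sY - 4 + 11Y = 0. Y(s+11) = 4. Y = 4/(s+11)

Final answer: y(t) = 4e^(-11t)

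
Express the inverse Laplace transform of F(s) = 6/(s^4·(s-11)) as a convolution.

6/(s^4·(s-11)) = (6/s^4)·(1/(s-11)) = L{t^3}·L{e^(11t)}. So f(t) = t^3*e^(11t) = ∫₀ᵗ τ^3·e^(11(t-τ)) dτ

Final answer: ∫₀ᵗ τ^3·e^(11(t-τ)) dτ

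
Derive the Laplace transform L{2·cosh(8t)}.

L{cosh(ωt)} = s/(s² - ω²), so L{cosh(8t)} = s/(s² - 64). Then L{2·cosh(8t)} = 2·s/(s² - 64) = 2s/(s² - 64)

Final answer: 2s/(s² - 64)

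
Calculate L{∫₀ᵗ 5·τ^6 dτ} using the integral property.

L{∫₀ᵗ f(τ)dτ} = F(s)/s with f(t) = 5t^6. F(s) = 3600/s^7, so L{∫₀ᵗ 5·τ^6 dτ} = (3600/s^7)/s = 3600/s^8. (Check: ∫₀ᵗ 5·τ^6 dτ = 5t^7/7.)

Final answer: 3600/s^8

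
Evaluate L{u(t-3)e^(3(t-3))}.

u(t-a)f(t-a) with f(t)=e^(3t). L{e^(3t)} = 1/(s-3). By time shift: e^(-3s)/(s-3)

Final answer: e^(-3s)/(s-3)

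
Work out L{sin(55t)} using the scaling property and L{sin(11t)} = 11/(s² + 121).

Using L{f(at)} = (1/a)F(s/a) with a=5: L{sin(55t)} = (1/5) · 11/((s/5)² + 121) = (1/5) · 11·25/(s² + 3025) = 55/(s² + 3025)

Final answer: 55/(s² + 3025)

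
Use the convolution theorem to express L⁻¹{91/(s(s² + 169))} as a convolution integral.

91/(s(s² + 169)) = (1/s)·(91/(s² + 169)) = L{1}·L{7·sin(13t)}. So f(t) = 1*(7·sin(13t)) = ∫₀ᵗ 7·sin(13τ) dτ

Final answer: ∫₀ᵗ 7·sin(13τ) dτ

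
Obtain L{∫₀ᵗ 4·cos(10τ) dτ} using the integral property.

L{∫₀ᵗ f(τ)dτ} = F(s)/s with F(s) = 4s/(s² + 100), so the result is (4s/(s² + 100))/s = 4/(s² + 100)

Final answer: 4/(s² + 100)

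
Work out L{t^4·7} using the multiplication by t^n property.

L{7} = 7/s. d^1/ds^1[1/s] = -1/s². d^2/ds^2[1/s] = 2/s^3. d^3/ds^3[1/s] = -6/s^4. d^4/ds^4[1/s] = 24/s^5. So L{t^4} = (-1)^{4}·24/s^5 = 24/s^5. Then L{t^4·7} = 7·24/s^5 = 168/s^5

Final answer: 168/s^5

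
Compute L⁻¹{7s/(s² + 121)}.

This is the form c·s/(s² + a²) with a = 11, c = 7. L⁻¹ = 7·cos(11t)

Final answer: 7·cos(11t)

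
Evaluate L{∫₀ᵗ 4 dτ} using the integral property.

L{∫₀ᵗ f(τ)dτ} = F(s)/s with f(t) = 4. F(s) = 4/s, so L{∫₀ᵗ 4 dτ} = (4/s)/s = 4/s². (Check: ∫₀ᵗ 4 dτ = 4t.)

Final answer: 4/s²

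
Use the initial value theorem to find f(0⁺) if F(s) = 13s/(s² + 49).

f(0⁺) = lim_{s→∞} s·13s/(s² + 49) = lim_{s→∞} 13s²/(s² + 49) = 13

Final answer: 13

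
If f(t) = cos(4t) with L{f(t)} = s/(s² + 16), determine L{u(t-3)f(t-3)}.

Time shift theorem: L{u(t-a)f(t-a)} = e^(-as)F(s). Here a=3, F(s) = s/(s² + 16), so L{u(t-3)f(t-3)} = e^(-3s)·s/(s² + 16)

Final answer: e^(-3s)·s/(s² + 16)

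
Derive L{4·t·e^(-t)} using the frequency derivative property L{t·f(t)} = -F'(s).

L{e^(-t)} = 1/(s+1). By frequency derivative: L{t·e^(-t)} = -d/ds[1/(s+1)] = -(-1)/(s+1)² = 1/(s+1)². Then L{4·t·e^(-t)} = 4·1/(s+1)² = 4/(s+1)²

Final answer: 4/(s+1)²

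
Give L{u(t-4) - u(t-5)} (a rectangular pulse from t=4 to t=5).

L{u(t-a)} = e^(-as)/s. L{u(t-4) - u(t-5)} = (e^(-4s) - e^(-5s))/s

Final answer: (e^(-4s) - e^(-5s))/s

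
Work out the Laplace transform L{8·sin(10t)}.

L{sin(ωt)} = ω/(s² + ω²), so L{sin(10t)} = 10/(s² + 100). Then L{8·sin(10t)} = 8·10/(s² + 100) = 80/(s² + 100)

Final answer: 80/(s² + 100)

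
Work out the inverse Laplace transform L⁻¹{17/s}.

L⁻¹{c/s} = c, so L⁻¹{17/s} = 17

Final answer: 17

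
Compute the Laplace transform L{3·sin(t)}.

L{sin(ωt)} = ω/(s² + ω²), so L{sin(t)} = 1/(s² + 1). Then L{3·sin(t)} = 3·1/(s² + 1) = 3/(s² + 1)

Final answer: 3/(s² + 1)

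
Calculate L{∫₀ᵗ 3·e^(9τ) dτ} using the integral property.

L{∫₀ᵗ f(τ)dτ} = F(s)/s with F(s) = 3/(s-9), so L{∫₀ᵗ 3·e^(9τ) dτ} = 3/(s(s-9))

Final answer: 3/(s(s-9))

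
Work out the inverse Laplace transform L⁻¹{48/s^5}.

L⁻¹{n!/s^(n+1)} = t^n with n=4. So L⁻¹{24/s^5} = t^4, and L⁻¹{48/s^5} = (48/24)·t^4 = 2·t^4

Final answer: 2·t^4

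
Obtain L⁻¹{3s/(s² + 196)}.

This is the form c·s/(s² + a²) with a = 14, c = 3. L⁻¹ = 3·cos(14t)

Final answer: 3·cos(14t)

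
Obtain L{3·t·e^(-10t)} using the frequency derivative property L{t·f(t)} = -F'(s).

L{e^(-10t)} = 1/(s+10). By frequency derivative: L{t·e^(-10t)} = -d/ds[1/(s+10)] = -(-1)/(s+10)² = 1/(s+10)². Then L{3·t·e^(-10t)} = 3·1/(s+10)² = 3/(s+10)²

Final answer: 3/(s+10)²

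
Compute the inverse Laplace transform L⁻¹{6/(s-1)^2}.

L⁻¹{n!/(s-a)^(n+1)} = t^n·e^(at) with n=1, a=1. So L⁻¹{1/(s-1)^2} = t·e^t, and L⁻¹{6/(s-1)^2} = (6/1)·t·e^t = 6·t·e^t

Final answer: 6·t·e^t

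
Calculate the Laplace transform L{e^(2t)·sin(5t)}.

L{e^(at)·sin(ωt)} = ω/((s-a)² + ω²), so L{e^(2t)·sin(5t)} = 5/((s-2)² + 25)

Final answer: 5/((s-2)² + 25)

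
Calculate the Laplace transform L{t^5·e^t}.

L{t^n·e^(at)} = n!/(s-a)^(n+1), so L{t^5·e^t} = 120/(s-1)^6

Final answer: 120/(s-1)^6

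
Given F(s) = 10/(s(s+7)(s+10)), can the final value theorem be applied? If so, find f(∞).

Poles of sF(s) = 10/((s+7)(s+10)) are at s = -7 and s = -10, both in the left half-plane. Theorem applies. f(∞) = lim_{s→0} sF(s) = 10/(7·10) = 1/7

Final answer: 1/7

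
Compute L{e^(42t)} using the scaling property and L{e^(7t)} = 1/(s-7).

Using L{f(at)} = (1/a)F(s/a) with a=6 and f(t) = e^(7t): L{e^(42t)} = (1/6) · 1/((s/6)-7) = (1/6) · 6/(s-42) = 1/(s-42)

Final answer: 1/(s-42)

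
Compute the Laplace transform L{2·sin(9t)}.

L{sin(ωt)} = ω/(s² + ω²), so L{sin(9t)} = 9/(s² + 81). Then L{2·sin(9t)} = 2·9/(s² + 81) = 18/(s² + 81)

Final answer: 18/(s² + 81)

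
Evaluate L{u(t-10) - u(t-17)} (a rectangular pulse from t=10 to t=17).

L{u(t-a)} = e^(-as)/s. L{u(t-10) - u(t-17)} = (e^(-10s) - e^(-17s))/s

Final answer: (e^(-10s) - e^(-17s))/s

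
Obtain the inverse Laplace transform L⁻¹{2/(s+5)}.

L⁻¹{1/(s-a)} = e^(at), so L⁻¹{1/(s+5)} = e^(-5t), and L⁻¹{2/(s+5)} = 2·e^(-5t)

Final answer: 2·e^(-5t)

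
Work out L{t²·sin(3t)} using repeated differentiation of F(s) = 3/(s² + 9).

F(s) = 3/(s² + 9). F'(s) = -6s/(s² + 9)². F''(s) = -6(9 - 3s²)/(s² + 9)³ = (18s² - 54)/(s² + 9)³. So L{t²·sin(3t)} = (-1)² F''(s) = (18s² - 54)/(s² + 9)³

Final answer: (18s² - 54)/(s² + 9)³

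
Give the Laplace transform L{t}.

L{t^n} = n!/s^(n+1), so L{t} = 1/s^2

Final answer: 1/s^2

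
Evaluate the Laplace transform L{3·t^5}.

L{t^n} = n!/s^(n+1), so L{t^5} = 120/s^6. Then L{3·t^5} = 3·120/s^6 = 360/s^6

Final answer: 360/s^6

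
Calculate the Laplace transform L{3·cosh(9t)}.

L{cosh(ωt)} = s/(s² - ω²), so L{cosh(9t)} = s/(s² - 81). Then L{3·cosh(9t)} = 3·s/(s² - 81) = 3s/(s² - 81)

Final answer: 3s/(s² - 81)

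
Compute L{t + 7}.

L{t + 7} = L{t} + 7·L{1} = 1/s² + 7/s

Final answer: 1/s² + 7/s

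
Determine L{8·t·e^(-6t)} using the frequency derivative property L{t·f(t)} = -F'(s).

L{e^(-6t)} = 1/(s+6). By frequency derivative: L{t·e^(-6t)} = -d/ds[1/(s+6)] = -(-1)/(s+6)² = 1/(s+6)². Then L{8·t·e^(-6t)} = 8·1/(s+6)² = 8/(s+6)²

Final answer: 8/(s+6)²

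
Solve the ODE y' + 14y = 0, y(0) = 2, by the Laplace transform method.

L{y'} + 14L{y} = 0. sY - 2 + 14Y = 0. Y(s+14) = 2. Y = 2/(s+14)

Final answer: y(t) = 2e^(-14t)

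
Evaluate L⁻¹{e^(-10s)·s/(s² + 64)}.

L⁻¹{s/(s² + 64)} = cos(8t). By the time shift theorem, L⁻¹{e^(-as)F(s)} = u(t-a)f(t-a) with a=10, so L⁻¹{e^(-10s)·s/(s² + 64)} = u(t-10)·cos(8(t-10))

Final answer: u(t-10)·cos(8(t-10))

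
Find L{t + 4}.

L{t + 4} = L{t} + 4·L{1} = 1/s² + 4/s

Final answer: 1/s² + 4/s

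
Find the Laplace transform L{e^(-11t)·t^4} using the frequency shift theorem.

L{e^(at)·t^n} = n!/(s-a)^(n+1), so L{e^(-11t)·t^4} = 24/(s+11)^5

Final answer: 24/(s+11)^5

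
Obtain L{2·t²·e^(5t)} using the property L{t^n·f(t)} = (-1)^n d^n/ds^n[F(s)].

L{e^(5t)} = 1/(s-5). d/ds[1/(s-5)] = -1/(s-5)². d²/ds²[1/(s-5)] = 2/(s-5)³. So L{t²·e^(5t)} = (-1)² · 2/(s-5)³ = 2/(s-5)³. Then L{2·t²·e^(5t)} = 2·2/(s-5)³ = 4/(s-5)³

Final answer: 4/(s-5)³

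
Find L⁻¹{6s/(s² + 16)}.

This is the form c·s/(s² + a²) with a = 4, c = 6. L⁻¹ = 6·cos(4t)

Final answer: 6·cos(4t)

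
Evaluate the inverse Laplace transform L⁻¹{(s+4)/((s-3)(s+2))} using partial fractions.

Using partial fractions, f(t) = (7e^(3t) - 2e^(-2t))/5

Final answer: (7e^(3t) - 2e^(-2t))/5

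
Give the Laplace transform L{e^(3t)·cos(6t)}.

L{e^(at)·cos(ωt)} = (s-a)/((s-a)² + ω²), so L{e^(3t)·cos(6t)} = (s-3)/((s-3)² + 36)

Final answer: (s-3)/((s-3)² + 36)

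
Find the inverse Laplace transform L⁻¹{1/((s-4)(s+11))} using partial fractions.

Decompose: A/(s-4) + B/(s+11). A = 1/15, B = -1/15. f(t) = (e^(4t) - e^(-11t))/15

Final answer: (e^(4t) - e^(-11t))/15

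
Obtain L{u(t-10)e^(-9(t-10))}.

u(t-a)f(t-a) with f(t)=e^(-9t). L{e^(-9t)} = 1/(s+9). By time shift: e^(-10s)/(s+9)

Final answer: e^(-10s)/(s+9)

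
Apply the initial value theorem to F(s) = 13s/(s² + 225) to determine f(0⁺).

f(0⁺) = lim_{s→∞} s·13s/(s² + 225) = lim_{s→∞} 13s²/(s² + 225) = 13

Final answer: 13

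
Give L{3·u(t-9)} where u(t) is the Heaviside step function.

L{u(t-a)} = e^(-as)/s. Here a=9, so L{u(t-9)} = e^(-9s)/s, and L{3·u(t-9)} = 3·e^(-9s)/s

Final answer: 3·e^(-9s)/s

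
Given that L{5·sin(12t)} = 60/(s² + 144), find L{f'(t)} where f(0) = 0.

L{f'(t)} = s·F(s) - f(0) = s·60/(s² + 144) - 0 = 60s/(s² + 144)

Final answer: 60s/(s² + 144)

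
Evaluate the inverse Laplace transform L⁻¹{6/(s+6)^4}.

L⁻¹{n!/(s-a)^(n+1)} = t^n·e^(at), so L⁻¹{6/(s+6)^4} = t^3·e^(-6t)

Final answer: t^3·e^(-6t)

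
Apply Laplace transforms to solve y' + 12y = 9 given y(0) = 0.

sY + 12Y = 9/s. Y = 9/(s(s+12)). Partial fractions: Y = 3/4/s - 3/4/(s+12)

Final answer: y(t) = 3/4(1 - e^(-12t))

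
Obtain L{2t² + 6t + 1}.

L{2t² + 6t + 1} = 2·2/s³ + 6/s² + 1/s = 4/s³ + 6/s² + 1/s

Final answer: 4/s³ + 6/s² + 1/s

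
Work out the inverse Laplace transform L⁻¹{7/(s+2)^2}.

L⁻¹{n!/(s-a)^(n+1)} = t^n·e^(at) with n=1, a=-2. So L⁻¹{1/(s+2)^2} = t·e^(-2t), and L⁻¹{7/(s+2)^2} = (7/1)·t·e^(-2t) = 7·t·e^(-2t)

Final answer: 7·t·e^(-2t)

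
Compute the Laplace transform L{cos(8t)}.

L{cos(ωt)} = s/(s² + ω²), so L{cos(8t)} = s/(s² + 64)

Final answer: s/(s² + 64)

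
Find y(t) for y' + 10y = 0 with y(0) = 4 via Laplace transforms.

L{y'} + 10L{y} = 0. sY - 4 + 10Y = 0. Y(s+10) = 4. Y = 4/(s+10)

Final answer: y(t) = 4e^(-10t)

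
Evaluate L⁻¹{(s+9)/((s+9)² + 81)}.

Using frequency shift: L⁻¹{(s-a)/((s-a)² + b²)} = e^(at)cos(bt). Here a=-9, b=9

Final answer: e^(-9t)·cos(9t)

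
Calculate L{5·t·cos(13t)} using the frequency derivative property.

L{cos(13t)} = s/(s² + 169). Derivative: d/ds[s/(s² + 169)] = [(s² + 169) - s·2s]/(s² + 169)² = (169 - s²)/(s² + 169)². So L{t·cos(13t)} = -F'(s) = (s² - 169)/(s² + 169)². Then L{5·t·cos(13t)} = 5·(s² - 169)/(s² + 169)²

Final answer: 5·(s² - 169)/(s² + 169)²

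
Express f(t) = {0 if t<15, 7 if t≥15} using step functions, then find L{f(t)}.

f(t) = 7·u(t-15). L{u(t-15)} = e^(-15s)/s, so L{f(t)} = 7·e^(-15s)/s

Final answer: 7·e^(-15s)/s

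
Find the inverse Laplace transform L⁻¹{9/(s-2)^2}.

L⁻¹{n!/(s-a)^(n+1)} = t^n·e^(at) with n=1, a=2. So L⁻¹{1/(s-2)^2} = t·e^(2t), and L⁻¹{9/(s-2)^2} = (9/1)·t·e^(2t) = 9·t·e^(2t)

Final answer: 9·t·e^(2t)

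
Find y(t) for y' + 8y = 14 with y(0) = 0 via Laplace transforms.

sY + 8Y = 14/s. Y = 14/(s(s+8)). Partial fractions: Y = 7/4/s - 7/4/(s+8)

Final answer: y(t) = 7/4(1 - e^(-8t))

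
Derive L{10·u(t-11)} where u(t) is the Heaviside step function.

L{u(t-a)} = e^(-as)/s. Here a=11, so L{u(t-11)} = e^(-11s)/s, and L{10·u(t-11)} = 10·e^(-11s)/s

Final answer: 10·e^(-11s)/s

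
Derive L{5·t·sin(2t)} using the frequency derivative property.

L{sin(2t)} = 2/(s² + 4). By L{t·f(t)} = -F'(s): -d/ds[2/(s² + 4)] = -(2)·(-2s)/(s² + 4)² = 4s/(s² + 4)². Then L{5·t·sin(2t)} = 5·4s/(s² + 4)² = 20s/(s² + 4)²

Final answer: 20s/(s² + 4)²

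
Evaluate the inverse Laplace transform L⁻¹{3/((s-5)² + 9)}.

Using frequency shift, L⁻¹{3/((s-5)² + 9)} = e^(5t)·sin(3t)

Final answer: e^(5t)·sin(3t)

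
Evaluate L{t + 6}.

L{t + 6} = L{t} + 6·L{1} = 1/s² + 6/s

Final answer: 1/s² + 6/s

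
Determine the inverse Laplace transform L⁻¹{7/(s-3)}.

L⁻¹{1/(s-a)} = e^(at), so L⁻¹{1/(s-3)} = e^(3t), and L⁻¹{7/(s-3)} = 7·e^(3t)

Final answer: 7·e^(3t)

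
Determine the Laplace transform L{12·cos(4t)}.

L{cos(ωt)} = s/(s² + ω²), so L{cos(4t)} = s/(s² + 16). Then L{12·cos(4t)} = 12·s/(s² + 16) = 12s/(s² + 16)

Final answer: 12s/(s² + 16)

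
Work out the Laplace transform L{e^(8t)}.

L{e^(at)} = 1/(s-a), so L{e^(8t)} = 1/(s-8)

Final answer: 1/(s-8)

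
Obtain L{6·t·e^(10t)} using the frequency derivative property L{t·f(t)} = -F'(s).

L{e^(10t)} = 1/(s-10). By frequency derivative: L{t·e^(10t)} = -d/ds[1/(s-10)] = -(-1)/(s-10)² = 1/(s-10)². Then L{6·t·e^(10t)} = 6·1/(s-10)² = 6/(s-10)²

Final answer: 6/(s-10)²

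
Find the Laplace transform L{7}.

L{7} = 7 · L{1} = 7/s

Final answer: 7/s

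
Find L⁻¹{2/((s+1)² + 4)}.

Form: b/((s-a)² + b²) → e^(at)sin(bt). With a=-1, b=2

Final answer: e^(-t)·sin(2t)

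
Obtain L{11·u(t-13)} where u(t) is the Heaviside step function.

L{u(t-a)} = e^(-as)/s. Here a=13, so L{u(t-13)} = e^(-13s)/s, and L{11·u(t-13)} = 11·e^(-13s)/s

Final answer: 11·e^(-13s)/s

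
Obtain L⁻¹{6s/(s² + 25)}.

This is the form c·s/(s² + a²) with a = 5, c = 6. L⁻¹ = 6·cos(5t)

Final answer: 6·cos(5t)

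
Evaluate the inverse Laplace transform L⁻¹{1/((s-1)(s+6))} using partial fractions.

Decompose: A/(s-1) + B/(s+6). A = 1/7, B = -1/7. f(t) = (e^t - e^(-6t))/7

Final answer: (e^t - e^(-6t))/7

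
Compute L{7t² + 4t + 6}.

L{7t² + 4t + 6} = 7·2/s³ + 4/s² + 6/s = 14/s³ + 4/s² + 6/s

Final answer: 14/s³ + 4/s² + 6/s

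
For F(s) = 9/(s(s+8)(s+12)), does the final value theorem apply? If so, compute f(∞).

Poles of sF(s) = 9/((s+8)(s+12)) are at s = -8 and s = -12, both in the left half-plane. Theorem applies. f(∞) = lim_{s→0} sF(s) = 9/(8·12) = 3/32

Final answer: 3/32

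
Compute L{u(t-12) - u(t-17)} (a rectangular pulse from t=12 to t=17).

L{u(t-a)} = e^(-as)/s. L{u(t-12) - u(t-17)} = (e^(-12s) - e^(-17s))/s

Final answer: (e^(-12s) - e^(-17s))/s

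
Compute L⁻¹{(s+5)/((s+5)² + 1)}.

Using frequency shift: L⁻¹{(s-a)/((s-a)² + b²)} = e^(at)cos(bt). Here a=-5, b=1

Final answer: e^(-5t)·cos(t)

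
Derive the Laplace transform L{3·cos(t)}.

L{cos(ωt)} = s/(s² + ω²), so L{cos(t)} = s/(s² + 1). Then L{3·cos(t)} = 3·s/(s² + 1) = 3s/(s² + 1)

Final answer: 3s/(s² + 1)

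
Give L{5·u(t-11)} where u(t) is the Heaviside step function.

L{u(t-a)} = e^(-as)/s. Here a=11, so L{u(t-11)} = e^(-11s)/s, and L{5·u(t-11)} = 5·e^(-11s)/s

Final answer: 5·e^(-11s)/s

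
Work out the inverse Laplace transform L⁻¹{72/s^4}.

L⁻¹{n!/s^(n+1)} = t^n with n=3. So L⁻¹{6/s^4} = t^3, and L⁻¹{72/s^4} = (72/6)·t^3 = 12·t^3

Final answer: 12·t^3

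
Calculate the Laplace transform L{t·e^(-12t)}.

L{t^n·e^(at)} = n!/(s-a)^(n+1), so L{t·e^(-12t)} = 1/(s+12)^2

Final answer: 1/(s+12)^2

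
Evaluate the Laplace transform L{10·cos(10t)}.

L{cos(ωt)} = s/(s² + ω²), so L{cos(10t)} = s/(s² + 100). Then L{10·cos(10t)} = 10·s/(s² + 100) = 10s/(s² + 100)

Final answer: 10s/(s² + 100)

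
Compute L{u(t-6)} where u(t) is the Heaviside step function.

L{u(t-a)} = e^(-as)/s. Here a=6, so L{u(t-6)} = e^(-6s)/s

Final answer: e^(-6s)/s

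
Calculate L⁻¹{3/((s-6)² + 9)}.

Form: b/((s-a)² + b²) → e^(at)sin(bt). With a=6, b=3

Final answer: e^(6t)·sin(3t)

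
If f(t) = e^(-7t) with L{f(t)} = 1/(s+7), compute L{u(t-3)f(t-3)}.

Time shift theorem: L{u(t-a)f(t-a)} = e^(-as)F(s). Here a=3, F(s) = 1/(s+7), so L{u(t-3)f(t-3)} = e^(-3s)·1/(s+7)

Final answer: e^(-3s)·1/(s+7)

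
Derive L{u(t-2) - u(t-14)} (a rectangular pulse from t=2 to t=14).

L{u(t-a)} = e^(-as)/s. L{u(t-2) - u(t-14)} = (e^(-2s) - e^(-14s))/s

Final answer: (e^(-2s) - e^(-14s))/s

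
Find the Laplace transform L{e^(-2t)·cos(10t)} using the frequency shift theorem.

Frequency shift: L{e^(at)f(t)} = F(s-a). L{e^(-2t)·cos(10t)} = (s+2)/((s+2)² + 100)

Final answer: (s+2)/((s+2)² + 100)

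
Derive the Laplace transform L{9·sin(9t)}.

L{sin(ωt)} = ω/(s² + ω²), so L{sin(9t)} = 9/(s² + 81). Then L{9·sin(9t)} = 9·9/(s² + 81) = 81/(s² + 81)

Final answer: 81/(s² + 81)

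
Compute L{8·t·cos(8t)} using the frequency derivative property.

L{cos(8t)} = s/(s² + 64). Derivative: d/ds[s/(s² + 64)] = [(s² + 64) - s·2s]/(s² + 64)² = (64 - s²)/(s² + 64)². So L{t·cos(8t)} = -F'(s) = (s² - 64)/(s² + 64)². Then L{8·t·cos(8t)} = 8·(s² - 64)/(s² + 64)²

Final answer: 8·(s² - 64)/(s² + 64)²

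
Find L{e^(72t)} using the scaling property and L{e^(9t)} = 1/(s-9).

Using L{f(at)} = (1/a)F(s/a) with a=8 and f(t) = e^(9t): L{e^(72t)} = (1/8) · 1/((s/8)-9) = (1/8) · 8/(s-72) = 1/(s-72)

Final answer: 1/(s-72)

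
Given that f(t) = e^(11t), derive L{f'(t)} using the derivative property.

f(0) = 1, F(s) = 1/(s-11). L{f'(t)} = s·F(s) - f(0) = s/(s-11) - 1 = (s - (s-11))/(s-11) = 11/(s-11)

Final answer: 11/(s-11)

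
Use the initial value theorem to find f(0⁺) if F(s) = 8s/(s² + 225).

f(0⁺) = lim_{s→∞} s·8s/(s² + 225) = lim_{s→∞} 8s²/(s² + 225) = 8

Final answer: 8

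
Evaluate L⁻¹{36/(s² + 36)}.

This is the form c·a/(s² + a²) with a = 6, c = 6. L⁻¹ = 6·sin(6t)

Final answer: 6·sin(6t)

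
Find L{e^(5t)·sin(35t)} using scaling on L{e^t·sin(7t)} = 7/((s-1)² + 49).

Scaling with a=5: L{e^(5t)·sin(35t)} = (1/5) · 7/((s/5-1)² + 49). Simplifying: 35/((s-5)² + 1225)

Final answer: 35/((s-5)² + 1225)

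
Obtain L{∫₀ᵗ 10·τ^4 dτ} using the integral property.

L{∫₀ᵗ f(τ)dτ} = F(s)/s with f(t) = 10t^4. F(s) = 240/s^5, so L{∫₀ᵗ 10·τ^4 dτ} = (240/s^5)/s = 240/s^6. (Check: ∫₀ᵗ 10·τ^4 dτ = 10t^5/5.)

Final answer: 240/s^6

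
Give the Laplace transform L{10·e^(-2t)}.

L{e^(at)} = 1/(s-a), so L{e^(-2t)} = 1/(s+2). Then L{10·e^(-2t)} = 10/(s+2)

Final answer: 10/(s+2)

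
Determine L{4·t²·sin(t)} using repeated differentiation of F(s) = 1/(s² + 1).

F(s) = 1/(s² + 1). F'(s) = -2s/(s² + 1)². F''(s) = -2(1 - 3s²)/(s² + 1)³ = (6s² - 2)/(s² + 1)³. So L{t²·sin(t)} = (-1)² F''(s) = (6s² - 2)/(s² + 1)³. Then L{4·t²·sin(t)} = 4·(6s² - 2)/(s² + 1)³ = (24s² - 8)/(s² + 1)³

Final answer: (24s² - 8)/(s² + 1)³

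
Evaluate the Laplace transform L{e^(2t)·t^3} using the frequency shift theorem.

L{e^(at)·t^n} = n!/(s-a)^(n+1), so L{e^(2t)·t^3} = 6/(s-2)^4

Final answer: 6/(s-2)^4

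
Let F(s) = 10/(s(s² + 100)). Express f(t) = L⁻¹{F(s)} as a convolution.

10/(s(s² + 100)) = (1/s)·(10/(s² + 100)) = L{1}·L{sin(10t)}. So f(t) = 1*(sin(10t)) = ∫₀ᵗ sin(10τ) dτ

Final answer: ∫₀ᵗ sin(10τ) dτ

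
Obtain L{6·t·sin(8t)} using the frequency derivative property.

L{sin(8t)} = 8/(s² + 64). By L{t·f(t)} = -F'(s): -d/ds[8/(s² + 64)] = -(8)·(-2s)/(s² + 64)² = 16s/(s² + 64)². Then L{6·t·sin(8t)} = 6·16s/(s² + 64)² = 96s/(s² + 64)²

Final answer: 96s/(s² + 64)²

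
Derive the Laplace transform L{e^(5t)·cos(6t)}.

L{e^(at)·cos(ωt)} = (s-a)/((s-a)² + ω²), so L{e^(5t)·cos(6t)} = (s-5)/((s-5)² + 36)

Final answer: (s-5)/((s-5)² + 36)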